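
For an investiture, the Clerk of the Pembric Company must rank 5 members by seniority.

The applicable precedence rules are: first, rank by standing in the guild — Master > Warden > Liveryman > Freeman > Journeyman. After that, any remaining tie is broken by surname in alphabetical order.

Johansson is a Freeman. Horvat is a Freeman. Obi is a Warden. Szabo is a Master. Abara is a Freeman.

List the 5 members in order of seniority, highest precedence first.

By standing in the guild: Szabo (Master); then Obi (Warden); then Abara, Horvat and Johansson (Freeman).
Among Abara, Horvat and Johansson, alphabetically by surname: Abara before Horvat before Johansson.
Full order: Szabo, Obi, Abara, Horvat, Johansson.

Szabo, Obi, Abara, Horvat, Johansson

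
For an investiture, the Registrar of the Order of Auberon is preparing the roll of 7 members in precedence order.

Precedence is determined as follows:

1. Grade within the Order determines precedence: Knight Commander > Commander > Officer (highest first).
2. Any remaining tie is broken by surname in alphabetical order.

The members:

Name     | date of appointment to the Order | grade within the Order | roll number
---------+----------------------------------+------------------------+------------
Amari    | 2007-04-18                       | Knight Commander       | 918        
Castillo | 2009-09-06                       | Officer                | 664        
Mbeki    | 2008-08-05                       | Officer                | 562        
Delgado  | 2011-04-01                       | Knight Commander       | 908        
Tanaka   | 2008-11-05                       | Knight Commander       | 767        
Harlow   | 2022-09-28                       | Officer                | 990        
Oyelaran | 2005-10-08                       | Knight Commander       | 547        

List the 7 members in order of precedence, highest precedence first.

By grade within the Order: Amari, Delgado, Oyelaran and Tanaka (Knight Commander); then Castillo, Harlow and Mbeki (Officer).
Among Amari, Delgado, Oyelaran and Tanaka, alphabetically by surname: Amari before Delgado before Oyelaran before Tanaka.
Among Castillo, Harlow and Mbeki, alphabetically by surname: Castillo before Harlow before Mbeki.
Full order: Amari, Delgado, Oyelaran, Tanaka, Castillo, Harlow, Mbeki.

Amari, Delgado, Oyelaran, Tanaka, Castillo, Harlow, Mbeki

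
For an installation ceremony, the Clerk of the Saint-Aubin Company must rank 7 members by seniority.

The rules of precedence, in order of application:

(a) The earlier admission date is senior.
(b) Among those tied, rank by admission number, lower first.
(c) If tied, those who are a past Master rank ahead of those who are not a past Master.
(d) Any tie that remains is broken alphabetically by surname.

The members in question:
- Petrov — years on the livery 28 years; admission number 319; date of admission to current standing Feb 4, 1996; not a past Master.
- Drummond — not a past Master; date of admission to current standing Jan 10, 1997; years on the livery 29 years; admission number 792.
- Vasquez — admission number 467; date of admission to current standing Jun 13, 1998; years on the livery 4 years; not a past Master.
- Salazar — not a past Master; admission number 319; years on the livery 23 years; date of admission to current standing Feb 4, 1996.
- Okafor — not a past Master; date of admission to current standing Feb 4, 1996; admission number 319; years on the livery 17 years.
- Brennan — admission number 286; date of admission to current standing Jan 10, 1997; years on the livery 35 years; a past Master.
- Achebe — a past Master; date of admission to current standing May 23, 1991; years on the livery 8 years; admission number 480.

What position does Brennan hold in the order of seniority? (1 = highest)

5

By date of admission to current standing (earlier first): Achebe (May 23, 1991); then Okafor, Petrov and Salazar (each Feb 4, 1996); then Brennan and Drummond (both Jan 10, 1997); then Vasquez (Jun 13, 1998).
Okafor, Petrov and Salazar all have admission number 319, so the next rule applies.
Okafor, Petrov and Salazar are each not a past Master, so the next rule applies.
Among Okafor, Petrov and Salazar, alphabetically by surname: Okafor before Petrov before Salazar.
Among Brennan and Drummond, by admission number (lower first): Brennan (286) before Drummond (792).
Order: Achebe, Okafor, Petrov, Salazar, Brennan, Drummond, Vasquez. So position 5.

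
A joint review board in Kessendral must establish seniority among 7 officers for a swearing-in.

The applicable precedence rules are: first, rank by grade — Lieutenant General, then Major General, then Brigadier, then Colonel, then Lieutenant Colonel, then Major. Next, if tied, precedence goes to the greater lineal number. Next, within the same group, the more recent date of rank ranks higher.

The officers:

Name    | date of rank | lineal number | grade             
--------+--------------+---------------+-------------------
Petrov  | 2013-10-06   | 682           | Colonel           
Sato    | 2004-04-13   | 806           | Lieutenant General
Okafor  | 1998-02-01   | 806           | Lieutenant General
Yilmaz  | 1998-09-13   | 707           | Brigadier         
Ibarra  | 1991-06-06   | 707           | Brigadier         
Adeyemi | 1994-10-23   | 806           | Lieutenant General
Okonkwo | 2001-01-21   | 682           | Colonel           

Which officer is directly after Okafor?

Adeyemi

By grade: Sato, Okafor and Adeyemi (Lieutenant General); then Yilmaz and Ibarra (Brigadier); then Petrov and Okonkwo (Colonel).
Sato, Okafor and Adeyemi all have lineal number 806, so the next rule applies.
Among Sato, Okafor and Adeyemi, by date of rank (later first): Sato (2004-04-13) before Okafor (1998-02-01) before Adeyemi (1994-10-23).
Yilmaz and Ibarra both have lineal number 707, so the next rule applies.
Among Yilmaz and Ibarra, by date of rank (later first): Yilmaz (1998-09-13) before Ibarra (1991-06-06).
Petrov and Okonkwo both have lineal number 682, so the next rule applies.
Among Petrov and Okonkwo, by date of rank (later first): Petrov (2013-10-06) before Okonkwo (2001-01-21).
Order: Sato, Okafor, Adeyemi, Yilmaz, Ibarra, Petrov, Okonkwo.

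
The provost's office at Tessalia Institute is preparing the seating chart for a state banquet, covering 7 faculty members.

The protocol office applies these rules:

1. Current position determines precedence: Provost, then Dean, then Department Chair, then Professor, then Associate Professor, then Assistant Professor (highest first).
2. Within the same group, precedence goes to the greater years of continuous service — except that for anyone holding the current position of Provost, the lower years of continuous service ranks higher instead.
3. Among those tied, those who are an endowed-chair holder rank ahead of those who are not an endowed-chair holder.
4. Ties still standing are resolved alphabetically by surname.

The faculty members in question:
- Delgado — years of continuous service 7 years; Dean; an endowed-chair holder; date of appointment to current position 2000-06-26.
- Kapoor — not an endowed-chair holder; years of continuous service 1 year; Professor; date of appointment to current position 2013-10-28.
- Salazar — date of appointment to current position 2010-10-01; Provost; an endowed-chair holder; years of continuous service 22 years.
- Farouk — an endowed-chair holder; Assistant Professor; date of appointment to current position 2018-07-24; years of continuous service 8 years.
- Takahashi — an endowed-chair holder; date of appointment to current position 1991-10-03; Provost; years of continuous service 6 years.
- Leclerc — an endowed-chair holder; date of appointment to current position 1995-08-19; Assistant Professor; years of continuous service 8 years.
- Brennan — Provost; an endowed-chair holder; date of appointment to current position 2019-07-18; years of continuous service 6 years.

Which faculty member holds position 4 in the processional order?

Delgado

By current position: Brennan, Takahashi and Salazar (Provost); then Delgado (Dean); then Kapoor (Professor); then Farouk and Leclerc (Assistant Professor).
Among Brennan, Takahashi and Salazar, by years of continuous service (lower first) (reversed rule for this group): Brennan and Takahashi (6 years) before Salazar (22 years).
Brennan and Takahashi are each an endowed-chair holder, so the next rule applies.
Among Brennan and Takahashi, alphabetically by surname: Brennan before Takahashi.
Farouk and Leclerc both have years of continuous service 8 years, so the next rule applies.
Farouk and Leclerc are each an endowed-chair holder, so the next rule applies.
Among Farouk and Leclerc, alphabetically by surname: Farouk before Leclerc.
Order: Brennan, Takahashi, Salazar, Delgado, Kapoor, Farouk, Leclerc.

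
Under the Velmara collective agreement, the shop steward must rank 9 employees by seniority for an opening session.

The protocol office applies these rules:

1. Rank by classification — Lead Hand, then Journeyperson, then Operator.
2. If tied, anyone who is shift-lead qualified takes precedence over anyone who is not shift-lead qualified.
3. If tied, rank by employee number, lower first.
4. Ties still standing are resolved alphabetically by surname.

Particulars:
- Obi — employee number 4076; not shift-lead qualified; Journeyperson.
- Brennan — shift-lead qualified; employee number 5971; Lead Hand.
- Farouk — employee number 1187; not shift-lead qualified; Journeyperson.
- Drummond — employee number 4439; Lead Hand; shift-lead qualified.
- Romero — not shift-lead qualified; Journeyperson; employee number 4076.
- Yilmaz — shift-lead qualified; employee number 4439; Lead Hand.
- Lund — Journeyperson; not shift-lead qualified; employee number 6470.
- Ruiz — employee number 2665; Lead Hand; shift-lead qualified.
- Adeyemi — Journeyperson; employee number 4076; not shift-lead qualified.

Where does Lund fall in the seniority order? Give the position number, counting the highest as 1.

9

By classification: Ruiz, Drummond, Yilmaz and Brennan (Lead Hand); then Farouk, Adeyemi, Obi, Romero and Lund (Journeyperson).
Ruiz, Drummond, Yilmaz and Brennan are each shift-lead qualified, so the next rule applies.
Among Ruiz, Drummond, Yilmaz and Brennan, by employee number (lower first): Ruiz (2665) before Drummond and Yilmaz (4439) before Brennan (5971).
Among Drummond and Yilmaz, alphabetically by surname: Drummond before Yilmaz.
Farouk, Adeyemi, Obi, Romero and Lund are each not shift-lead qualified, so the next rule applies.
Among Farouk, Adeyemi, Obi, Romero and Lund, by employee number (lower first): Farouk (1187) before Adeyemi, Obi and Romero (4076) before Lund (6470).
Among Adeyemi, Obi and Romero, alphabetically by surname: Adeyemi before Obi before Romero.
Order: Ruiz, Drummond, Yilmaz, Brennan, Farouk, Adeyemi, Obi, Romero, Lund. So position 9.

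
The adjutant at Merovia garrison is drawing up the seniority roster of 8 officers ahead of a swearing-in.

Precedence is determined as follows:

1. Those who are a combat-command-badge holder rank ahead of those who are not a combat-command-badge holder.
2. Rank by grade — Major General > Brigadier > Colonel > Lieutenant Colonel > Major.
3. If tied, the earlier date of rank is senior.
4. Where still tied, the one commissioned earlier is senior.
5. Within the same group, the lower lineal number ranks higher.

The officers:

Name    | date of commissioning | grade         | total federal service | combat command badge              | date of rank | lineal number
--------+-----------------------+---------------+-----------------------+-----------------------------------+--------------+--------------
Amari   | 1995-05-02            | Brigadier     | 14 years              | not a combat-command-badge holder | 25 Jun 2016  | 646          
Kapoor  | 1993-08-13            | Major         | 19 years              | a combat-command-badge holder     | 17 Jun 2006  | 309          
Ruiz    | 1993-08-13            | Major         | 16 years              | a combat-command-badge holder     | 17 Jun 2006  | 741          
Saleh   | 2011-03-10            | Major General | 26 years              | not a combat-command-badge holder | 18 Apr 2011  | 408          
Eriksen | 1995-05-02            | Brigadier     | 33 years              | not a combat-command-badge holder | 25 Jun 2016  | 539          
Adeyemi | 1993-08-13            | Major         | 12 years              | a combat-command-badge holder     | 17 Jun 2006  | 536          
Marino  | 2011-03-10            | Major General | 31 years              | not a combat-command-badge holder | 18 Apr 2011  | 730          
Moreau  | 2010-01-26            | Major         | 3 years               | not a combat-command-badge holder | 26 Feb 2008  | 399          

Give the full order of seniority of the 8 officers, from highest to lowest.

By the first rule: Kapoor, Adeyemi and Ruiz (each a combat-command-badge holder); then Saleh, Marino, Eriksen, Amari and Moreau (each not a combat-command-badge holder).
Kapoor, Adeyemi and Ruiz are each Major, so the next rule applies.
Kapoor, Adeyemi and Ruiz all have date of rank 17 Jun 2006, so the next rule applies.
Kapoor, Adeyemi and Ruiz all have date of commissioning 1993-08-13, so the next rule applies.
Among Kapoor, Adeyemi and Ruiz, by lineal number (lower first): Kapoor (309) before Adeyemi (536) before Ruiz (741).
Among Saleh, Marino, Eriksen, Amari and Moreau, by grade: Saleh and Marino (Major General) before Eriksen and Amari (Brigadier) before Moreau (Major).
Saleh and Marino both have date of rank 18 Apr 2011, so the next rule applies.
Saleh and Marino both have date of commissioning 2011-03-10, so the next rule applies.
Among Saleh and Marino, by lineal number (lower first): Saleh (408) before Marino (730).
Eriksen and Amari both have date of rank 25 Jun 2016, so the next rule applies.
Eriksen and Amari both have date of commissioning 1995-05-02, so the next rule applies.
Among Eriksen and Amari, by lineal number (lower first): Eriksen (539) before Amari (646).
Full order: Kapoor, Adeyemi, Ruiz, Saleh, Marino, Eriksen, Amari, Moreau.

Kapoor, Adeyemi, Ruiz, Saleh, Marino, Eriksen, Amari, Moreau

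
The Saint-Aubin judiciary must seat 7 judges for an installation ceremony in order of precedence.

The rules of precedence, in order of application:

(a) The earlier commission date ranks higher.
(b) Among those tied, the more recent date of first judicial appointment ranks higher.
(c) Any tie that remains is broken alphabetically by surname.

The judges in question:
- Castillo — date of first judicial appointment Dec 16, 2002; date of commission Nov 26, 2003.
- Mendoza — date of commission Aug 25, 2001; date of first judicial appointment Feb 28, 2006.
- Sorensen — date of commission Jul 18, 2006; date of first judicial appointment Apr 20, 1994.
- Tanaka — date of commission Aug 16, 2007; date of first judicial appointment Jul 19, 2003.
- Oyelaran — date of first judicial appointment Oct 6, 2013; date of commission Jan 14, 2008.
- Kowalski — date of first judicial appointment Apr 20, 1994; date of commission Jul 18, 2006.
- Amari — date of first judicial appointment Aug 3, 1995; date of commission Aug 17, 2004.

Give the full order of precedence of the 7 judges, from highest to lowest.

By date of commission (earlier first): Mendoza (Aug 25, 2001); then Castillo (Nov 26, 2003); then Amari (Aug 17, 2004); then Kowalski and Sorensen (both Jul 18, 2006); then Tanaka (Aug 16, 2007); then Oyelaran (Jan 14, 2008).
Kowalski and Sorensen both have date of first judicial appointment Apr 20, 1994, so the next rule applies.
Among Kowalski and Sorensen, alphabetically by surname: Kowalski before Sorensen.
Full order: Mendoza, Castillo, Amari, Kowalski, Sorensen, Tanaka, Oyelaran.

Mendoza, Castillo, Amari, Kowalski, Sorensen, Tanaka, Oyelaran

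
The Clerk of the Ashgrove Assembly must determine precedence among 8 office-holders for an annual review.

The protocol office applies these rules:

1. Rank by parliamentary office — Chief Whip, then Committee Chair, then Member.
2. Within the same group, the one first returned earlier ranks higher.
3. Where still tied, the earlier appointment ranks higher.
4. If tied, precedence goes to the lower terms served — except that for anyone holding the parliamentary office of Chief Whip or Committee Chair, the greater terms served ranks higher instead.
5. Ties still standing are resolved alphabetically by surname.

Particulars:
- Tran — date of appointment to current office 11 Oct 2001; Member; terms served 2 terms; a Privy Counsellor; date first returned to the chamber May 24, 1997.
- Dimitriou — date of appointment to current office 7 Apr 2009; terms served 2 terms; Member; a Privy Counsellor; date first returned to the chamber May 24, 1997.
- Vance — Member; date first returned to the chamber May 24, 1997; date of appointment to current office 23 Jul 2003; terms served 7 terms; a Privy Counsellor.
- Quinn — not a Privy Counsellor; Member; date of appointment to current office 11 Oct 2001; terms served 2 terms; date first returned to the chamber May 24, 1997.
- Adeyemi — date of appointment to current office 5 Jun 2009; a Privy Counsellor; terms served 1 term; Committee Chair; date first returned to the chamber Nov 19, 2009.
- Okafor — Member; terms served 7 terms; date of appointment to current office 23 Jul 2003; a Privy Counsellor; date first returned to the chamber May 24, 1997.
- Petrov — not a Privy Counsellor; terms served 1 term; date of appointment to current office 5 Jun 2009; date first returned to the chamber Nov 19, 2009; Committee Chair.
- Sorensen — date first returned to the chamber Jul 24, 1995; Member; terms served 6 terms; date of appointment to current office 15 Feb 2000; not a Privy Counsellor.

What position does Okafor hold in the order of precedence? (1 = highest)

By parliamentary office: Adeyemi and Petrov (Committee Chair); then Sorensen, Quinn, Tran, Okafor, Vance and Dimitriou (Member).
Adeyemi and Petrov both have date first returned to the chamber Nov 19, 2009, so the next rule applies.
Adeyemi and Petrov both have date of appointment to current office 5 Jun 2009, so the next rule applies.
Adeyemi and Petrov both have terms served 1 term, so the next rule applies.
Among Adeyemi and Petrov, alphabetically by surname: Adeyemi before Petrov.
Among Sorensen, Quinn, Tran, Okafor, Vance and Dimitriou, by date first returned to the chamber (earlier first): Sorensen (Jul 24, 1995) before Quinn, Tran, Okafor, Vance and Dimitriou (May 24, 1997).
Among Quinn, Tran, Okafor, Vance and Dimitriou, by date of appointment to current office (earlier first): Quinn and Tran (11 Oct 2001) before Okafor and Vance (23 Jul 2003) before Dimitriou (7 Apr 2009).
Quinn and Tran both have terms served 2 terms, so the next rule applies.
Among Quinn and Tran, alphabetically by surname: Quinn before Tran.
Okafor and Vance both have terms served 7 terms, so the next rule applies.
Among Okafor and Vance, alphabetically by surname: Okafor before Vance.
Order: Adeyemi, Petrov, Sorensen, Quinn, Tran, Okafor, Vance, Dimitriou. So position 6.

6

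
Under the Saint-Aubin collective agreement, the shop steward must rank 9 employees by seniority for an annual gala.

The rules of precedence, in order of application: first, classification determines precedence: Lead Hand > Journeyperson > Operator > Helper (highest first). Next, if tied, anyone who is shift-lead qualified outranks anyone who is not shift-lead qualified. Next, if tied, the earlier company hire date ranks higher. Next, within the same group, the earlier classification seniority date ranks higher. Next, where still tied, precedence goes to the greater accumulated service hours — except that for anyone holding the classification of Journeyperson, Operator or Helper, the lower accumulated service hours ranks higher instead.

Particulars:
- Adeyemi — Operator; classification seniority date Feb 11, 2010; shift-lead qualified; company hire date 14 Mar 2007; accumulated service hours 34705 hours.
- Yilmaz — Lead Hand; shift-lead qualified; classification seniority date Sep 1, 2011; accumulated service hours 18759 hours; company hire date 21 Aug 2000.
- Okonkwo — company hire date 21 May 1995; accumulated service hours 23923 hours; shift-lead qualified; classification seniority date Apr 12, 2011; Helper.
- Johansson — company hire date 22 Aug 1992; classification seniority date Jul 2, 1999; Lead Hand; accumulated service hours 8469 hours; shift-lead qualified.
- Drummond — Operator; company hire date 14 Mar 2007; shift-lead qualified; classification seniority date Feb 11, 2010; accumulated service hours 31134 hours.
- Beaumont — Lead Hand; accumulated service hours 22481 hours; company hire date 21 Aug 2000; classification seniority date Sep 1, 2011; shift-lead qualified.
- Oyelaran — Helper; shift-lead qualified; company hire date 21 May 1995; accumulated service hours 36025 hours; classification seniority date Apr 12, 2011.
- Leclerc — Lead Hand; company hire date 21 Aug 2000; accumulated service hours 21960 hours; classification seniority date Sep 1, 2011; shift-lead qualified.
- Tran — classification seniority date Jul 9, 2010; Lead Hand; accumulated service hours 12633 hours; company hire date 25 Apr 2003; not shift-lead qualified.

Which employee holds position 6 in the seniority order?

Drummond

By classification: Johansson, Beaumont, Leclerc, Yilmaz and Tran (Lead Hand); then Drummond and Adeyemi (Operator); then Okonkwo and Oyelaran (Helper).
Among Johansson, Beaumont, Leclerc, Yilmaz and Tran, shift-lead qualified before not shift-lead qualified: Johansson, Beaumont, Leclerc and Yilmaz (shift-lead qualified) before Tran (not shift-lead qualified).
Among Johansson, Beaumont, Leclerc and Yilmaz, by company hire date (earlier first): Johansson (22 Aug 1992) before Beaumont, Leclerc and Yilmaz (21 Aug 2000).
Beaumont, Leclerc and Yilmaz all have classification seniority date Sep 1, 2011, so the next rule applies.
Among Beaumont, Leclerc and Yilmaz, by accumulated service hours (higher first): Beaumont (22481 hours) before Leclerc (21960 hours) before Yilmaz (18759 hours).
Drummond and Adeyemi are each shift-lead qualified, so the next rule applies.
Drummond and Adeyemi both have company hire date 14 Mar 2007, so the next rule applies.
Drummond and Adeyemi both have classification seniority date Feb 11, 2010, so the next rule applies.
Among Drummond and Adeyemi, by accumulated service hours (lower first) (reversed rule for this group): Drummond (31134 hours) before Adeyemi (34705 hours).
Okonkwo and Oyelaran are each shift-lead qualified, so the next rule applies.
Okonkwo and Oyelaran both have company hire date 21 May 1995, so the next rule applies.
Okonkwo and Oyelaran both have classification seniority date Apr 12, 2011, so the next rule applies.
Among Okonkwo and Oyelaran, by accumulated service hours (lower first) (reversed rule for this group): Okonkwo (23923 hours) before Oyelaran (36025 hours).
Order: Johansson, Beaumont, Leclerc, Yilmaz, Tran, Drummond, Adeyemi, Okonkwo, Oyelaran.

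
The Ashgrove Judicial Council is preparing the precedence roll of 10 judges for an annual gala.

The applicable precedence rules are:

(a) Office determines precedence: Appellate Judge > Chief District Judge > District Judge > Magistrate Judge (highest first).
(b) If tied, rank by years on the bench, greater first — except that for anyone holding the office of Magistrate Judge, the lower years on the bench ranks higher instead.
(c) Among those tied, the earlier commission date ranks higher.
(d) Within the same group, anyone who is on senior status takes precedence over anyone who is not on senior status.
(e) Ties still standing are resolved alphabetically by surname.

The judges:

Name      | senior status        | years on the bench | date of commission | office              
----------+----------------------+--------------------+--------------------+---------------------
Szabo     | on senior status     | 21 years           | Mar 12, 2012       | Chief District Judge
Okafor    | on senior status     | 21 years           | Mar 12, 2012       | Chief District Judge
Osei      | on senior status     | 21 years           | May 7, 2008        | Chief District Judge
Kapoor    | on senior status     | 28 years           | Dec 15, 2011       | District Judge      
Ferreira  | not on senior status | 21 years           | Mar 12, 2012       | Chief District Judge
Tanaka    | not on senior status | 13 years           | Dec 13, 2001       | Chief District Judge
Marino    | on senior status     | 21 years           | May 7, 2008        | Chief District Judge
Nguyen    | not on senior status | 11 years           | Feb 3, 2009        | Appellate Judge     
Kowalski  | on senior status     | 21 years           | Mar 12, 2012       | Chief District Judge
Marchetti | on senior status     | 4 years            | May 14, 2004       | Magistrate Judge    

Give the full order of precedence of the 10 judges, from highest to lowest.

Nguyen, Marino, Osei, Kowalski, Okafor, Szabo, Ferreira, Tanaka, Kapoor, Marchetti

By office: Nguyen (Appellate Judge); then Marino, Osei, Kowalski, Okafor, Szabo, Ferreira and Tanaka (Chief District Judge); then Kapoor (District Judge); then Marchetti (Magistrate Judge).
Among Marino, Osei, Kowalski, Okafor, Szabo, Ferreira and Tanaka, by years on the bench (higher first): Marino, Osei, Kowalski, Okafor, Szabo and Ferreira (21 years) before Tanaka (13 years).
Among Marino, Osei, Kowalski, Okafor, Szabo and Ferreira, by date of commission (earlier first): Marino and Osei (May 7, 2008) before Kowalski, Okafor, Szabo and Ferreira (Mar 12, 2012).
Marino and Osei are each on senior status, so the next rule applies.
Among Marino and Osei, alphabetically by surname: Marino before Osei.
Among Kowalski, Okafor, Szabo and Ferreira, on senior status before not on senior status: Kowalski, Okafor and Szabo (on senior status) before Ferreira (not on senior status).
Among Kowalski, Okafor and Szabo, alphabetically by surname: Kowalski before Okafor before Szabo.
Full order: Nguyen, Marino, Osei, Kowalski, Okafor, Szabo, Ferreira, Tanaka, Kapoor, Marchetti.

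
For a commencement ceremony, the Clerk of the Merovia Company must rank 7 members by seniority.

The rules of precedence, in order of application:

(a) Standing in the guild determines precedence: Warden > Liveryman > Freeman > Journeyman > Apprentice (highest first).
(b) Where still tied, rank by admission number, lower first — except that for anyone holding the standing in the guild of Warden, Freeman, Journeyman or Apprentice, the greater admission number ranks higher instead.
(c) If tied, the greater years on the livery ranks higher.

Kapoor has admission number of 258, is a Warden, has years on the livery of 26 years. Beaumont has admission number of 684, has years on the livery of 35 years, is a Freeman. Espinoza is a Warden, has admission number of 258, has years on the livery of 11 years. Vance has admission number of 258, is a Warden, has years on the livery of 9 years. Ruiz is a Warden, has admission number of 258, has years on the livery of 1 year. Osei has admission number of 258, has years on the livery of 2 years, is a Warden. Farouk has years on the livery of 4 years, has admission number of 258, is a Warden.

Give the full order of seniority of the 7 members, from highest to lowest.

By standing in the guild: Kapoor, Espinoza, Vance, Farouk, Osei and Ruiz (Warden); then Beaumont (Freeman).
Kapoor, Espinoza, Vance, Farouk, Osei and Ruiz all have admission number 258, so the next rule applies.
Among Kapoor, Espinoza, Vance, Farouk, Osei and Ruiz, by years on the livery (higher first): Kapoor (26 years) before Espinoza (11 years) before Vance (9 years) before Farouk (4 years) before Osei (2 years) before Ruiz (1 year).
Full order: Kapoor, Espinoza, Vance, Farouk, Osei, Ruiz, Beaumont.

Kapoor, Espinoza, Vance, Farouk, Osei, Ruiz, Beaumont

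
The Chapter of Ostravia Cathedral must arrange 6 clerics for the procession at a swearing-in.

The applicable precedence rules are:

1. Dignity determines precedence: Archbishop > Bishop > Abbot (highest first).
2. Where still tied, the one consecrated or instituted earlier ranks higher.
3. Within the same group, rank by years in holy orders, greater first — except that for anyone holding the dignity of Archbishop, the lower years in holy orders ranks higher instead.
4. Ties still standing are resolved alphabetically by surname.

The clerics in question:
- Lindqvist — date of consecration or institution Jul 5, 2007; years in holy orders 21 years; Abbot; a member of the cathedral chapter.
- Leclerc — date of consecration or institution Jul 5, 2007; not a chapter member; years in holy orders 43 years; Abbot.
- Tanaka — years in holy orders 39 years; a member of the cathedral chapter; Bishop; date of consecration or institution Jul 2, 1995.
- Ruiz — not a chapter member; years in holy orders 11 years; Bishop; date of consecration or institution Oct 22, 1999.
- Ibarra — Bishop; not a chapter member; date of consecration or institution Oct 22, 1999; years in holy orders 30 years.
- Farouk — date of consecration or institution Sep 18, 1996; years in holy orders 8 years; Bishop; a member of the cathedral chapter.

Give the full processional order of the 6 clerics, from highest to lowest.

By dignity: Tanaka, Farouk, Ibarra and Ruiz (Bishop); then Leclerc and Lindqvist (Abbot).
Among Tanaka, Farouk, Ibarra and Ruiz, by date of consecration or institution (earlier first): Tanaka (Jul 2, 1995) before Farouk (Sep 18, 1996) before Ibarra and Ruiz (Oct 22, 1999).
Among Ibarra and Ruiz, by years in holy orders (higher first): Ibarra (30 years) before Ruiz (11 years).
Leclerc and Lindqvist both have date of consecration or institution Jul 5, 2007, so the next rule applies.
Among Leclerc and Lindqvist, by years in holy orders (higher first): Leclerc (43 years) before Lindqvist (21 years).
Full order: Tanaka, Farouk, Ibarra, Ruiz, Leclerc, Lindqvist.

Tanaka, Farouk, Ibarra, Ruiz, Leclerc, Lindqvist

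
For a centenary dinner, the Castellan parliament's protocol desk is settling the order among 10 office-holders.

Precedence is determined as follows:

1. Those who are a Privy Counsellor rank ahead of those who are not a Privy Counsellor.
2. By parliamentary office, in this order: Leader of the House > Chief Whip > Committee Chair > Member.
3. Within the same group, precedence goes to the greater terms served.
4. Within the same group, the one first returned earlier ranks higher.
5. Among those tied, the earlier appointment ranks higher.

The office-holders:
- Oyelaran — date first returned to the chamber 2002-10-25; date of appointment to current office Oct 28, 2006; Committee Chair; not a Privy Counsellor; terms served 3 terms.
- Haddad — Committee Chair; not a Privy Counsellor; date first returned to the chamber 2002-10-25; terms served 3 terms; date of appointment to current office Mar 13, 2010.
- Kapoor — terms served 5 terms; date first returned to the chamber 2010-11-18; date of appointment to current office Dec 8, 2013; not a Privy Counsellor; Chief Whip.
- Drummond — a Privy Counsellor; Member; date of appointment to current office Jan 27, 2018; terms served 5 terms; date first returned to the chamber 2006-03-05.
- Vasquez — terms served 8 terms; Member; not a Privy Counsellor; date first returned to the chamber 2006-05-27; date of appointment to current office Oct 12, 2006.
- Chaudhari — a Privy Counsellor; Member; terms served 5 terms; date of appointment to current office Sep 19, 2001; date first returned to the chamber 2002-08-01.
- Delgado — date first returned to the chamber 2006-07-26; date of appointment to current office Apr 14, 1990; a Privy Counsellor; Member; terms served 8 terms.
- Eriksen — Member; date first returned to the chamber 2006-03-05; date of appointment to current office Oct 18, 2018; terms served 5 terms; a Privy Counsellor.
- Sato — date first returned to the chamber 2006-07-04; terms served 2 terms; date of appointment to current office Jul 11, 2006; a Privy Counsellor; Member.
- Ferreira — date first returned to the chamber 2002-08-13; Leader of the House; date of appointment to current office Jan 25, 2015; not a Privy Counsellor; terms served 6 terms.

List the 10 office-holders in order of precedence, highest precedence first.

Delgado, Chaudhari, Drummond, Eriksen, Sato, Ferreira, Kapoor, Oyelaran, Haddad, Vasquez

By the first rule: Delgado, Chaudhari, Drummond, Eriksen and Sato (each a Privy Counsellor); then Ferreira, Kapoor, Oyelaran, Haddad and Vasquez (each not a Privy Counsellor).
Delgado, Chaudhari, Drummond, Eriksen and Sato are each Member, so the next rule applies.
Among Delgado, Chaudhari, Drummond, Eriksen and Sato, by terms served (higher first): Delgado (8 terms) before Chaudhari, Drummond and Eriksen (5 terms) before Sato (2 terms).
Among Chaudhari, Drummond and Eriksen, by date first returned to the chamber (earlier first): Chaudhari (2002-08-01) before Drummond and Eriksen (2006-03-05).
Among Drummond and Eriksen, by date of appointment to current office (earlier first): Drummond (Jan 27, 2018) before Eriksen (Oct 18, 2018).
Among Ferreira, Kapoor, Oyelaran, Haddad and Vasquez, by parliamentary office: Ferreira (Leader of the House) before Kapoor (Chief Whip) before Oyelaran and Haddad (Committee Chair) before Vasquez (Member).
Oyelaran and Haddad both have terms served 3 terms, so the next rule applies.
Oyelaran and Haddad both have date first returned to the chamber 2002-10-25, so the next rule applies.
Among Oyelaran and Haddad, by date of appointment to current office (earlier first): Oyelaran (Oct 28, 2006) before Haddad (Mar 13, 2010).
Full order: Delgado, Chaudhari, Drummond, Eriksen, Sato, Ferreira, Kapoor, Oyelaran, Haddad, Vasquez.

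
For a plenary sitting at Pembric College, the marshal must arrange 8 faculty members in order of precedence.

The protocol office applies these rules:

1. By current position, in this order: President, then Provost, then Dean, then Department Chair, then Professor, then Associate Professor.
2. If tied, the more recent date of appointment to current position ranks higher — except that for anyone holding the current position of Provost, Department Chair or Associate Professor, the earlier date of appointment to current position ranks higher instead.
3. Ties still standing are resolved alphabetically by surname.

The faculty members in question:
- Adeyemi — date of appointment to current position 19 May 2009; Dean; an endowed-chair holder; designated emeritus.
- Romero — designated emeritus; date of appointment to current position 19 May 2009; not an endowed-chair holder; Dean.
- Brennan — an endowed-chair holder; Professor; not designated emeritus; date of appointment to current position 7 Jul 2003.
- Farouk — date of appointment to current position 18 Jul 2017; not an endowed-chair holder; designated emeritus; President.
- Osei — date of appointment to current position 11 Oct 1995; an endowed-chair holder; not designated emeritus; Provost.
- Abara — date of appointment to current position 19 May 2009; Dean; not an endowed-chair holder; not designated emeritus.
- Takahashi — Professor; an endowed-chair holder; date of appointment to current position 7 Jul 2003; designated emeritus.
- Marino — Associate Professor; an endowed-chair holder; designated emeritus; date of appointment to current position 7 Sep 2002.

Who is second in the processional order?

Osei

By current position: Farouk (President); then Osei (Provost); then Abara, Adeyemi and Romero (Dean); then Brennan and Takahashi (Professor); then Marino (Associate Professor).
Abara, Adeyemi and Romero all have date of appointment to current position 19 May 2009, so the next rule applies.
Among Abara, Adeyemi and Romero, alphabetically by surname: Abara before Adeyemi before Romero.
Brennan and Takahashi both have date of appointment to current position 7 Jul 2003, so the next rule applies.
Among Brennan and Takahashi, alphabetically by surname: Brennan before Takahashi.
Order: Farouk, Osei, Abara, Adeyemi, Romero, Brennan, Takahashi, Marino.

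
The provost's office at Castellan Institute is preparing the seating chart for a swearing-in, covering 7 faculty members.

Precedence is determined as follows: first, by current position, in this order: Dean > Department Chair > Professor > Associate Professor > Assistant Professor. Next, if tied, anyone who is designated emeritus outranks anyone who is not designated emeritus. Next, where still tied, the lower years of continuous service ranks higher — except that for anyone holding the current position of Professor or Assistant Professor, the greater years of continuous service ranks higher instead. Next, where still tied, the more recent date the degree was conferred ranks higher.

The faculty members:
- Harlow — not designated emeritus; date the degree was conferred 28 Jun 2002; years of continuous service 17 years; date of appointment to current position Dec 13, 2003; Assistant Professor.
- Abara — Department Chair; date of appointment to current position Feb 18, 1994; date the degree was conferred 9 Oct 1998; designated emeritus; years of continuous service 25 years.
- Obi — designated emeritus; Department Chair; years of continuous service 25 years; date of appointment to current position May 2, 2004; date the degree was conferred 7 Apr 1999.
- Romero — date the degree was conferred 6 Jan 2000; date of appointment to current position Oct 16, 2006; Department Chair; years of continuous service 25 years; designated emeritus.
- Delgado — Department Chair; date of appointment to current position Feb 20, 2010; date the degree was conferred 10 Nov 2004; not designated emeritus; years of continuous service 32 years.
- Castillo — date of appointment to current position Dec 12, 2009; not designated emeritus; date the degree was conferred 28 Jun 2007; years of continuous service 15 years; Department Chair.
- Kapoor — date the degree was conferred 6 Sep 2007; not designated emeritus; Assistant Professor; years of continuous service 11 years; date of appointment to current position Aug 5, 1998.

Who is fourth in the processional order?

Castillo

By current position: Romero, Obi, Abara, Castillo and Delgado (Department Chair); then Harlow and Kapoor (Assistant Professor).
Among Romero, Obi, Abara, Castillo and Delgado, designated emeritus before not designated emeritus: Romero, Obi and Abara (designated emeritus) before Castillo and Delgado (not designated emeritus).
Romero, Obi and Abara all have years of continuous service 25 years, so the next rule applies.
Among Romero, Obi and Abara, by date the degree was conferred (later first): Romero (6 Jan 2000) before Obi (7 Apr 1999) before Abara (9 Oct 1998).
Among Castillo and Delgado, by years of continuous service (lower first): Castillo (15 years) before Delgado (32 years).
Harlow and Kapoor are each not designated emeritus, so the next rule applies.
Among Harlow and Kapoor, by years of continuous service (higher first) (reversed rule for this group): Harlow (17 years) before Kapoor (11 years).
Order: Romero, Obi, Abara, Castillo, Delgado, Harlow, Kapoor.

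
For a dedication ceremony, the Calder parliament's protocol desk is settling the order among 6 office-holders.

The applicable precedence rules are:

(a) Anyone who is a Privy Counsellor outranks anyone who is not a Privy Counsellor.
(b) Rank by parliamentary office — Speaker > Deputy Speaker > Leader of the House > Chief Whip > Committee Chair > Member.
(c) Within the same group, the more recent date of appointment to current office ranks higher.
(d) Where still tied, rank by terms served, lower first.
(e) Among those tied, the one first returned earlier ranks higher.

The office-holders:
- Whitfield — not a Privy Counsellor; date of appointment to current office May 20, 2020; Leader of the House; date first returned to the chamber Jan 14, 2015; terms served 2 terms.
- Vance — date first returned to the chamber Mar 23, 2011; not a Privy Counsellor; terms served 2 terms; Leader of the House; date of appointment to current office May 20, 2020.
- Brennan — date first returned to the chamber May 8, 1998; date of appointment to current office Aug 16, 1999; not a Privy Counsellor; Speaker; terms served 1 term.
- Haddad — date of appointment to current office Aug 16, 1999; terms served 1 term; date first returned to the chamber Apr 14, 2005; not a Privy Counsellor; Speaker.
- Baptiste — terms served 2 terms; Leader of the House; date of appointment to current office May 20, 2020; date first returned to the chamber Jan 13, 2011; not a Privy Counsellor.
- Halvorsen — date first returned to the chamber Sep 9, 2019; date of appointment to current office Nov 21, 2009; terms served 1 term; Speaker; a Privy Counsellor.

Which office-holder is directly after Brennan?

By the first rule: Halvorsen (a Privy Counsellor); then Brennan, Haddad, Baptiste, Vance and Whitfield (each not a Privy Counsellor).
Among Brennan, Haddad, Baptiste, Vance and Whitfield, by parliamentary office: Brennan and Haddad (Speaker) before Baptiste, Vance and Whitfield (Leader of the House).
Brennan and Haddad both have date of appointment to current office Aug 16, 1999, so the next rule applies.
Brennan and Haddad both have terms served 1 term, so the next rule applies.
Among Brennan and Haddad, by date first returned to the chamber (earlier first): Brennan (May 8, 1998) before Haddad (Apr 14, 2005).
Baptiste, Vance and Whitfield all have date of appointment to current office May 20, 2020, so the next rule applies.
Baptiste, Vance and Whitfield all have terms served 2 terms, so the next rule applies.
Among Baptiste, Vance and Whitfield, by date first returned to the chamber (earlier first): Baptiste (Jan 13, 2011) before Vance (Mar 23, 2011) before Whitfield (Jan 14, 2015).
Order: Halvorsen, Brennan, Haddad, Baptiste, Vance, Whitfield.

Haddad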